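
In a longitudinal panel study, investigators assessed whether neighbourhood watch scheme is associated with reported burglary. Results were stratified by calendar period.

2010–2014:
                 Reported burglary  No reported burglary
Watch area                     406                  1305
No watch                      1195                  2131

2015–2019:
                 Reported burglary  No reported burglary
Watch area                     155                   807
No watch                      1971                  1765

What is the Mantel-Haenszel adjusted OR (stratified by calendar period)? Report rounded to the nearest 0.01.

OR_MH = Σ(aᵢdᵢ/nᵢ) / Σ(bᵢcᵢ/nᵢ), where nᵢ is the stratum total.
Stratum 1 (2010–2014): n = 5037; a·d/n = 406·2131/5037 = 171.7661; b·c/n = 1305·1195/5037 = 309.6039
Stratum 2 (2015–2019): n = 4698; a·d/n = 155·1765/4698 = 58.2322; b·c/n = 807·1971/4698 = 338.5690
OR_MH = (171.7661 + 58.2322) / (309.6039 + 338.5690) = 229.9984 / 648.1729 = 0.35484

0.35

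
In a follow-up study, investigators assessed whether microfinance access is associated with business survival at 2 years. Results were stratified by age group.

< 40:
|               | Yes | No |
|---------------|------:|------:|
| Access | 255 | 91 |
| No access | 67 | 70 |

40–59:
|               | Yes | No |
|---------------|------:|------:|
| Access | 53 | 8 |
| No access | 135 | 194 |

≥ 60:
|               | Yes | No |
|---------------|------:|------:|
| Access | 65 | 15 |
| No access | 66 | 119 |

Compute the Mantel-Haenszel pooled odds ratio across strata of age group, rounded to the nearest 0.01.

4.84

OR_MH = Σ(aᵢdᵢ/nᵢ) / Σ(bᵢcᵢ/nᵢ), where nᵢ is the stratum total.
Stratum 1 (< 40): n = 483; a·d/n = 255·70/483 = 36.9565; b·c/n = 91·67/483 = 12.6232
Stratum 2 (40–59): n = 390; a·d/n = 53·194/390 = 26.3641; b·c/n = 8·135/390 = 2.7692
Stratum 3 (≥ 60): n = 265; a·d/n = 65·119/265 = 29.1887; b·c/n = 15·66/265 = 3.7358
OR_MH = (36.9565 + 26.3641 + 29.1887) / (12.6232 + 2.7692 + 3.7358) = 92.5093 / 19.1283 = 4.83626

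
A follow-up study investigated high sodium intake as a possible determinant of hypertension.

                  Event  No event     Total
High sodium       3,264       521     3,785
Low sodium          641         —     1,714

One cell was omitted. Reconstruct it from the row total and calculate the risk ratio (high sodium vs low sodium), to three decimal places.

The missing cell is in the unexposed row: 1714 − 641 = 1073.
So a = 3264, b = 521, c = 641, d = 1073.
RR = [a/(a+b)] / [c/(c+d)] = (3264/3785) / (641/1714) = 0.86235/0.37398 = 2.30588

2.306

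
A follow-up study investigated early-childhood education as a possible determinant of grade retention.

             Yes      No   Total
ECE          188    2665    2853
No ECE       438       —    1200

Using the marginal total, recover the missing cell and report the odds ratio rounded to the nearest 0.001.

0.123

The missing cell is in the unexposed row: 1200 − 438 = 762.
So a = 188, b = 2665, c = 438, d = 762.
OR = (a·d)/(b·c) = (188 × 762) / (2665 × 438) = 143256 / 1167270 = 0.12273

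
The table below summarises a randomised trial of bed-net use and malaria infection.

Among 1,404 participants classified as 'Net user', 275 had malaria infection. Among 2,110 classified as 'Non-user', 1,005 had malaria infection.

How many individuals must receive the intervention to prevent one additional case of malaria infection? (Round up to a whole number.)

Risk in treated group = 275/1404 = 0.19587; risk in control = 1005/2110 = 0.47630.
Absolute risk reduction = 0.47630 − 0.19587 = 0.28043
NNT = 1 / ARR = 1 / 0.28043 = 3.566 → round up → 4

4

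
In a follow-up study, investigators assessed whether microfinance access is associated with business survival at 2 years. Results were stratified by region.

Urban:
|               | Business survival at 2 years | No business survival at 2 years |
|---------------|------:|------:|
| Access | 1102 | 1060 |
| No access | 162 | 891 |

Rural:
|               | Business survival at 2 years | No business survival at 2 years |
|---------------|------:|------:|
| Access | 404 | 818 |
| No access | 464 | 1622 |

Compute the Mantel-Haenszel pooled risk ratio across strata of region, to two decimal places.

2.20

RR_MH = Σ(aᵢ·n₀ᵢ/nᵢ) / Σ(cᵢ·n₁ᵢ/nᵢ), with n₁ᵢ = aᵢ+bᵢ (exposed), n₀ᵢ = cᵢ+dᵢ (unexposed), nᵢ = n₁ᵢ+n₀ᵢ.
Stratum 1 (Urban): n₁ = 2162, n₀ = 1053, n = 3215; a·n₀/n = 1102·1053/3215 = 360.9350; c·n₁/n = 162·2162/3215 = 108.9406
Stratum 2 (Rural): n₁ = 1222, n₀ = 2086, n = 3308; a·n₀/n = 404·2086/3308 = 254.7594; c·n₁/n = 464·1222/3308 = 171.4051
RR_MH = (360.9350 + 254.7594) / (108.9406 + 171.4051) = 615.6944 / 280.3457 = 2.19620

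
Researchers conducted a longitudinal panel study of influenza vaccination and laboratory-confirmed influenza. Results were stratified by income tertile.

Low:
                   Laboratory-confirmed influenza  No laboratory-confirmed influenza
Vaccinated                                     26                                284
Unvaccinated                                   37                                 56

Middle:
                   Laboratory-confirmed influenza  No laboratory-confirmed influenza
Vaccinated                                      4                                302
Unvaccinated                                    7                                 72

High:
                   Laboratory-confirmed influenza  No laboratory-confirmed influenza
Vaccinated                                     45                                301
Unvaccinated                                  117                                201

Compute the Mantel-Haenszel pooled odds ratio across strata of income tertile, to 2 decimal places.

OR_MH = Σ(aᵢdᵢ/nᵢ) / Σ(bᵢcᵢ/nᵢ), where nᵢ is the stratum total.
Stratum 1 (Low): n = 403; a·d/n = 26·56/403 = 3.6129; b·c/n = 284·37/403 = 26.0744
Stratum 2 (Middle): n = 385; a·d/n = 4·72/385 = 0.7481; b·c/n = 302·7/385 = 5.4909
Stratum 3 (High): n = 664; a·d/n = 45·201/664 = 13.6220; b·c/n = 301·117/664 = 53.0377
OR_MH = (3.6129 + 0.7481 + 13.6220) / (26.0744 + 5.4909 + 53.0377) = 17.9829 / 84.6030 = 0.21256

0.21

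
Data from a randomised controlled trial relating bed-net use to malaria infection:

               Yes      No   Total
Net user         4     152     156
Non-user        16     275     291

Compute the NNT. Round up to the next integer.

35

Risk in treated group = 4/156 = 0.02564; risk in control = 16/291 = 0.05498.
Absolute risk reduction = 0.05498 − 0.02564 = 0.02934
NNT = 1 / ARR = 1 / 0.02934 = 34.081 → round up → 35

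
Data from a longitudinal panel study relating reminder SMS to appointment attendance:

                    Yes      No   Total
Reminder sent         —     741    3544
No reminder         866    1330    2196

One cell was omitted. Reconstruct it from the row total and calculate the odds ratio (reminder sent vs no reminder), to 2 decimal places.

The missing cell is in the exposed row: 3544 − 741 = 2803.
So a = 2803, b = 741, c = 866, d = 1330.
OR = (a·d)/(b·c) = (2803 × 1330) / (741 × 866) = 3727990 / 641706 = 5.80950

5.81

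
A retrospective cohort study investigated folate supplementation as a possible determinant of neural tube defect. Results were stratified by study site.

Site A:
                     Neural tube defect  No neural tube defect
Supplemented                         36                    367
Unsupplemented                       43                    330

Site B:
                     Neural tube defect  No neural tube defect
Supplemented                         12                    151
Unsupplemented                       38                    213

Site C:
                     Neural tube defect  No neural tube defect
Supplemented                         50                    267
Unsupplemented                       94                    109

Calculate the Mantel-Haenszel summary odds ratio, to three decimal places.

0.388

OR_MH = Σ(aᵢdᵢ/nᵢ) / Σ(bᵢcᵢ/nᵢ), where nᵢ is the stratum total.
Stratum 1 (Site A): n = 776; a·d/n = 36·330/776 = 15.3093; b·c/n = 367·43/776 = 20.3363
Stratum 2 (Site B): n = 414; a·d/n = 12·213/414 = 6.1739; b·c/n = 151·38/414 = 13.8599
Stratum 3 (Site C): n = 520; a·d/n = 50·109/520 = 10.4808; b·c/n = 267·94/520 = 48.2654
OR_MH = (15.3093 + 6.1739 + 10.4808) / (20.3363 + 13.8599 + 48.2654) = 31.9640 / 82.4616 = 0.38762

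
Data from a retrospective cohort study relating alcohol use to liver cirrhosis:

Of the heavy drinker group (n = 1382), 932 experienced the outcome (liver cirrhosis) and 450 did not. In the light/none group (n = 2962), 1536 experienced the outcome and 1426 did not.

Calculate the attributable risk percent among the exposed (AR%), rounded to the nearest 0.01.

From the description: a = 932, b = 450, c = 1536, d = 1426.
Risk in exposed = 932/1382 = 0.67438; risk in unexposed = 1536/2962 = 0.51857.
RR = 0.67438/0.51857 = 1.30047
AR% = (RR − 1)/RR × 100 = (1.30047 − 1)/1.30047 × 100 = 23.1050%

23.10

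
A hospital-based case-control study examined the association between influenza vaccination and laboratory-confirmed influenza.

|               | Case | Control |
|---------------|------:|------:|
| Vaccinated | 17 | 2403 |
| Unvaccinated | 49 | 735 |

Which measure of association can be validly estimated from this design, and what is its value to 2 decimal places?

0.11

Cells: a = 17, b = 2403, c = 49, d = 735.
This is a hospital-based case-control study: participants were sampled on outcome status, so risks in the source population cannot be estimated directly — relative risk is not valid here. The odds ratio is the appropriate measure.
OR = (a·d)/(b·c) = (17 × 735) / (2403 × 49) = 12495 / 117747 = 0.10612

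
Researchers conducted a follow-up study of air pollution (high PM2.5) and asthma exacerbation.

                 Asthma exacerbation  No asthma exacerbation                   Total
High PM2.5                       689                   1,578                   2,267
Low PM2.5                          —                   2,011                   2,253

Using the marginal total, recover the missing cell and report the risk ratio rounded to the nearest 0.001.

The missing cell is in the unexposed row: 2253 − 2011 = 242.
So a = 689, b = 1578, c = 242, d = 2011.
RR = [a/(a+b)] / [c/(c+d)] = (689/2267) / (242/2253) = 0.30393/0.10741 = 2.82952

2.830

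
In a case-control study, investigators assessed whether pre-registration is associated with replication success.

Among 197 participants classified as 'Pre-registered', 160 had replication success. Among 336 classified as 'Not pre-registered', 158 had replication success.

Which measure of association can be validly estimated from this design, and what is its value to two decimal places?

From the description: a = 160, b = 37, c = 158, d = 178.
This is a case-control study: participants were sampled on outcome status, so risks in the source population cannot be estimated directly — relative risk is not valid here. The odds ratio is the appropriate measure.
OR = (a·d)/(b·c) = (160 × 178) / (37 × 158) = 28480 / 5846 = 4.87171

4.87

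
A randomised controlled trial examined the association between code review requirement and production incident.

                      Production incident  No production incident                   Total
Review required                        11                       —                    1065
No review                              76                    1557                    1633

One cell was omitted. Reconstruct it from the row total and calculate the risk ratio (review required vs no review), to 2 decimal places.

The missing cell is in the exposed row: 1065 − 11 = 1054.
So a = 11, b = 1054, c = 76, d = 1557.
RR = [a/(a+b)] / [c/(c+d)] = (11/1065) / (76/1633) = 0.01033/0.04654 = 0.22193

0.22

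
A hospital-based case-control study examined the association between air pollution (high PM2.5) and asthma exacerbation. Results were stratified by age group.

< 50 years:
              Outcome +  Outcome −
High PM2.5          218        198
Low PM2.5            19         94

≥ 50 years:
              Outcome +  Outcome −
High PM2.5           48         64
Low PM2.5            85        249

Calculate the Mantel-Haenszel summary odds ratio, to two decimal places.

3.39

OR_MH = Σ(aᵢdᵢ/nᵢ) / Σ(bᵢcᵢ/nᵢ), where nᵢ is the stratum total.
Stratum 1 (< 50 years): n = 529; a·d/n = 218·94/529 = 38.7372; b·c/n = 198·19/529 = 7.1115
Stratum 2 (≥ 50 years): n = 446; a·d/n = 48·249/446 = 26.7982; b·c/n = 64·85/446 = 12.1973
OR_MH = (38.7372 + 26.7982) / (7.1115 + 12.1973) = 65.5354 / 19.3088 = 3.39406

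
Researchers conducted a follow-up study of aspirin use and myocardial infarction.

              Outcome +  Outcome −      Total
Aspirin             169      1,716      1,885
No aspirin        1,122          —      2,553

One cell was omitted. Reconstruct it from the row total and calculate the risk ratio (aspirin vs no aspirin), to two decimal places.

The missing cell is in the unexposed row: 2553 − 1122 = 1431.
So a = 169, b = 1716, c = 1122, d = 1431.
RR = [a/(a+b)] / [c/(c+d)] = (169/1885) / (1122/2553) = 0.08966/0.43948 = 0.20400

0.20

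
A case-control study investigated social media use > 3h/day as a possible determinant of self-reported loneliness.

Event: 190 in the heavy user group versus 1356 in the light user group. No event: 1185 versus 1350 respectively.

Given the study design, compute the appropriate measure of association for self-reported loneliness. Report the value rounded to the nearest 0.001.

0.160

From the description: a = 190, b = 1185, c = 1356, d = 1350.
This is a case-control study: participants were sampled on outcome status, so risks in the source population cannot be estimated directly — relative risk is not valid here. The odds ratio is the appropriate measure.
OR = (a·d)/(b·c) = (190 × 1350) / (1185 × 1356) = 256500 / 1606860 = 0.15963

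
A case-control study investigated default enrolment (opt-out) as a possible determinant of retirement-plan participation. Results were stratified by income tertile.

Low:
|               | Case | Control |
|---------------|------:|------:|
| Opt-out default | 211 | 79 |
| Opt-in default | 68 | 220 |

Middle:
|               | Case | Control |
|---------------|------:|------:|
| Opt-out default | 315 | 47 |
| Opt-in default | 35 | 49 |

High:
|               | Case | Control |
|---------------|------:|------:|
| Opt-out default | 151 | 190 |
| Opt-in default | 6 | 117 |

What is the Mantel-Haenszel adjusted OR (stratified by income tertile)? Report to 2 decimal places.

9.91

OR_MH = Σ(aᵢdᵢ/nᵢ) / Σ(bᵢcᵢ/nᵢ), where nᵢ is the stratum total.
Stratum 1 (Low): n = 578; a·d/n = 211·220/578 = 80.3114; b·c/n = 79·68/578 = 9.2941
Stratum 2 (Middle): n = 446; a·d/n = 315·49/446 = 34.6076; b·c/n = 47·35/446 = 3.6883
Stratum 3 (High): n = 464; a·d/n = 151·117/464 = 38.0754; b·c/n = 190·6/464 = 2.4569
OR_MH = (80.3114 + 34.6076 + 38.0754) / (9.2941 + 3.6883 + 2.4569) = 152.9945 / 15.4394 = 9.90938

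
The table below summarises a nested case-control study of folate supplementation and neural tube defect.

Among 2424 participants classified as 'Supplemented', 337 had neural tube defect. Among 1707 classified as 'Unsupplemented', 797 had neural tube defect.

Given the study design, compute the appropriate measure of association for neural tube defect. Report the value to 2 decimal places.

0.18

From the description: a = 337, b = 2087, c = 797, d = 910.
This is a nested case-control study: participants were sampled on outcome status, so risks in the source population cannot be estimated directly — relative risk is not valid here. The odds ratio is the appropriate measure.
OR = (a·d)/(b·c) = (337 × 910) / (2087 × 797) = 306670 / 1663339 = 0.18437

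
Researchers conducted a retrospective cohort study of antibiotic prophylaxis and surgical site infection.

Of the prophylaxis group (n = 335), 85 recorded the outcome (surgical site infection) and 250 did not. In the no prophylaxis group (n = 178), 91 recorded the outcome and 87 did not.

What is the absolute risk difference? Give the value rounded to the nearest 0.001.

-0.258

From the description: a = 85, b = 250, c = 91, d = 87.
Risk in exposed = 85/335 = 0.253731; risk in unexposed = 91/178 = 0.511236.
Risk difference = 0.253731 − 0.511236 = -0.257505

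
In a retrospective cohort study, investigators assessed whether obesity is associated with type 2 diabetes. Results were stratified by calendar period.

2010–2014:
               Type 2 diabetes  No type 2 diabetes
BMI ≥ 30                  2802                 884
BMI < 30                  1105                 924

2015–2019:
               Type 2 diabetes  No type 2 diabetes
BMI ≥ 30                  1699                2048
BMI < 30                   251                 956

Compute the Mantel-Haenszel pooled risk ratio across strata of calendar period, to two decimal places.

RR_MH = Σ(aᵢ·n₀ᵢ/nᵢ) / Σ(cᵢ·n₁ᵢ/nᵢ), with n₁ᵢ = aᵢ+bᵢ (exposed), n₀ᵢ = cᵢ+dᵢ (unexposed), nᵢ = n₁ᵢ+n₀ᵢ.
Stratum 1 (2010–2014): n₁ = 3686, n₀ = 2029, n = 5715; a·n₀/n = 2802·2029/5715 = 994.7958; c·n₁/n = 1105·3686/5715 = 712.6912
Stratum 2 (2015–2019): n₁ = 3747, n₀ = 1207, n = 4954; a·n₀/n = 1699·1207/4954 = 413.9469; c·n₁/n = 251·3747/4954 = 189.8460
RR_MH = (994.7958 + 413.9469) / (712.6912 + 189.8460) = 1408.7427 / 902.5371 = 1.56087

1.56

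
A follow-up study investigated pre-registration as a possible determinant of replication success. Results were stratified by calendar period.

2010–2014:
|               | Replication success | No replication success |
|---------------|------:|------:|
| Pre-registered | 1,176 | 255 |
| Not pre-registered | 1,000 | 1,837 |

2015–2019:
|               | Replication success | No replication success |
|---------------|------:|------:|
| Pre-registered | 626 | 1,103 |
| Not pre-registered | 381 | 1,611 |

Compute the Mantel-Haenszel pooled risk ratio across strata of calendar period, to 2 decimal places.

2.18

RR_MH = Σ(aᵢ·n₀ᵢ/nᵢ) / Σ(cᵢ·n₁ᵢ/nᵢ), with n₁ᵢ = aᵢ+bᵢ (exposed), n₀ᵢ = cᵢ+dᵢ (unexposed), nᵢ = n₁ᵢ+n₀ᵢ.
Stratum 1 (2010–2014): n₁ = 1431, n₀ = 2837, n = 4268; a·n₀/n = 1176·2837/4268 = 781.7038; c·n₁/n = 1000·1431/4268 = 335.2858
Stratum 2 (2015–2019): n₁ = 1729, n₀ = 1992, n = 3721; a·n₀/n = 626·1992/3721 = 335.1228; c·n₁/n = 381·1729/3721 = 177.0355
RR_MH = (781.7038 + 335.1228) / (335.2858 + 177.0355) = 1116.8267 / 512.3213 = 2.17993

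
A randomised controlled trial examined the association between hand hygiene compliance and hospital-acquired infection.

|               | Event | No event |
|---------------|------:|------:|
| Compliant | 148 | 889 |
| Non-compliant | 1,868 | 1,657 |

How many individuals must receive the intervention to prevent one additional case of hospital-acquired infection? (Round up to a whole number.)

3

Risk in treated group = 148/1037 = 0.14272; risk in control = 1868/3525 = 0.52993.
Absolute risk reduction = 0.52993 − 0.14272 = 0.38721
NNT = 1 / ARR = 1 / 0.38721 = 2.583 → round up → 3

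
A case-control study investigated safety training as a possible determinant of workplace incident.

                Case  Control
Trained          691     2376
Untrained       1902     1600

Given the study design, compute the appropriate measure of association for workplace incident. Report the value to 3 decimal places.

0.245

Cells: a = 691, b = 2376, c = 1902, d = 1600.
This is a case-control study: participants were sampled on outcome status, so risks in the source population cannot be estimated directly — relative risk is not valid here. The odds ratio is the appropriate measure.
OR = (a·d)/(b·c) = (691 × 1600) / (2376 × 1902) = 1105600 / 4519152 = 0.24465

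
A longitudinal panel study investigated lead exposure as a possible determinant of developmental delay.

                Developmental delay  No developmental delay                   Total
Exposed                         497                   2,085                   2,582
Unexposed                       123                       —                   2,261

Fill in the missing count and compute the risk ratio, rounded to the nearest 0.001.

The missing cell is in the unexposed row: 2261 − 123 = 2138.
So a = 497, b = 2085, c = 123, d = 2138.
RR = [a/(a+b)] / [c/(c+d)] = (497/2582) / (123/2261) = 0.19249/0.05440 = 3.53831

3.538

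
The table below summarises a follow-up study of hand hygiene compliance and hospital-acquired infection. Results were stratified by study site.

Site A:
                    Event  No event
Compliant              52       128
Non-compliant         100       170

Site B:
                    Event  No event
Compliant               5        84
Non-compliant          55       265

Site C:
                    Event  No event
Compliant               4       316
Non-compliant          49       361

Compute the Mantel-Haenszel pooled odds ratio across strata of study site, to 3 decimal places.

0.408

OR_MH = Σ(aᵢdᵢ/nᵢ) / Σ(bᵢcᵢ/nᵢ), where nᵢ is the stratum total.
Stratum 1 (Site A): n = 450; a·d/n = 52·170/450 = 19.6444; b·c/n = 128·100/450 = 28.4444
Stratum 2 (Site B): n = 409; a·d/n = 5·265/409 = 3.2396; b·c/n = 84·55/409 = 11.2958
Stratum 3 (Site C): n = 730; a·d/n = 4·361/730 = 1.9781; b·c/n = 316·49/730 = 21.2110
OR_MH = (19.6444 + 3.2396 + 1.9781) / (28.4444 + 11.2958 + 21.2110) = 24.8621 / 60.9512 = 0.40790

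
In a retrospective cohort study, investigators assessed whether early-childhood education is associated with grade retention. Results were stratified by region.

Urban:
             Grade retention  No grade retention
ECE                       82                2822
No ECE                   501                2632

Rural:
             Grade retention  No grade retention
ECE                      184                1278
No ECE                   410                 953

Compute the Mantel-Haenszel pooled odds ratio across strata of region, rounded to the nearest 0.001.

OR_MH = Σ(aᵢdᵢ/nᵢ) / Σ(bᵢcᵢ/nᵢ), where nᵢ is the stratum total.
Stratum 1 (Urban): n = 6037; a·d/n = 82·2632/6037 = 35.7502; b·c/n = 2822·501/6037 = 234.1928
Stratum 2 (Rural): n = 2825; a·d/n = 184·953/2825 = 62.0715; b·c/n = 1278·410/2825 = 185.4796
OR_MH = (35.7502 + 62.0715) / (234.1928 + 185.4796) = 97.8217 / 419.6725 = 0.23309

0.233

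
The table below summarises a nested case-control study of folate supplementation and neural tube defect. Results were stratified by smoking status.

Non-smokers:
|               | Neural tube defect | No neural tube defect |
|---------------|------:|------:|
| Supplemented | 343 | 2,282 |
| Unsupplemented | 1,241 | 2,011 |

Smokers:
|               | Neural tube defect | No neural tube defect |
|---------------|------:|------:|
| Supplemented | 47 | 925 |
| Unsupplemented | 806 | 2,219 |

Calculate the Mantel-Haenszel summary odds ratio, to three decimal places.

0.215

OR_MH = Σ(aᵢdᵢ/nᵢ) / Σ(bᵢcᵢ/nᵢ), where nᵢ is the stratum total.
Stratum 1 (Non-smokers): n = 5877; a·d/n = 343·2011/5877 = 117.3682; b·c/n = 2282·1241/5877 = 481.8720
Stratum 2 (Smokers): n = 3997; a·d/n = 47·2219/3997 = 26.0928; b·c/n = 925·806/3997 = 186.5274
OR_MH = (117.3682 + 26.0928) / (481.8720 + 186.5274) = 143.4610 / 668.3994 = 0.21463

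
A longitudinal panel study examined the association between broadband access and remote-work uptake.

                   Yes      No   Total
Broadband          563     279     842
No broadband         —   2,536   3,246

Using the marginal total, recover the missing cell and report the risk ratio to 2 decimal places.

3.06

The missing cell is in the unexposed row: 3246 − 2536 = 710.
So a = 563, b = 279, c = 710, d = 2536.
RR = [a/(a+b)] / [c/(c+d)] = (563/842) / (710/3246) = 0.66865/0.21873 = 3.05694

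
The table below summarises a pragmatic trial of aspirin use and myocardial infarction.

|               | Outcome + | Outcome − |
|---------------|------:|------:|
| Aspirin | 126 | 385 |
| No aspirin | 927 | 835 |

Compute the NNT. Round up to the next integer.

4

Risk in treated group = 126/511 = 0.24658; risk in control = 927/1762 = 0.52611.
Absolute risk reduction = 0.52611 − 0.24658 = 0.27953
NNT = 1 / ARR = 1 / 0.27953 = 3.577 → round up → 4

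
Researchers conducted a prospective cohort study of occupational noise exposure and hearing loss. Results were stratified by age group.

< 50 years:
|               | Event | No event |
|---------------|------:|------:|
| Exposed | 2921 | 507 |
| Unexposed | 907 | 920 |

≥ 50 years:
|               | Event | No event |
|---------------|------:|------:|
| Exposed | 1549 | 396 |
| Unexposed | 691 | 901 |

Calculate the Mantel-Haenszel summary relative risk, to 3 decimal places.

1.763

RR_MH = Σ(aᵢ·n₀ᵢ/nᵢ) / Σ(cᵢ·n₁ᵢ/nᵢ), with n₁ᵢ = aᵢ+bᵢ (exposed), n₀ᵢ = cᵢ+dᵢ (unexposed), nᵢ = n₁ᵢ+n₀ᵢ.
Stratum 1 (< 50 years): n₁ = 3428, n₀ = 1827, n = 5255; a·n₀/n = 2921·1827/5255 = 1015.5408; c·n₁/n = 907·3428/5255 = 591.6643
Stratum 2 (≥ 50 years): n₁ = 1945, n₀ = 1592, n = 3537; a·n₀/n = 1549·1592/3537 = 697.2033; c·n₁/n = 691·1945/3537 = 379.9816
RR_MH = (1015.5408 + 697.2033) / (591.6643 + 379.9816) = 1712.7441 / 971.6459 = 1.76272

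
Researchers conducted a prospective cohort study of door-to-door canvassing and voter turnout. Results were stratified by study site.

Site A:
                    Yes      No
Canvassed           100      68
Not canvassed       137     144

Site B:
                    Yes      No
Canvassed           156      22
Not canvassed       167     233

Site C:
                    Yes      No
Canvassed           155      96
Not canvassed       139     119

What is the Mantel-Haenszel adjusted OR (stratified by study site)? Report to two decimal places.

OR_MH = Σ(aᵢdᵢ/nᵢ) / Σ(bᵢcᵢ/nᵢ), where nᵢ is the stratum total.
Stratum 1 (Site A): n = 449; a·d/n = 100·144/449 = 32.0713; b·c/n = 68·137/449 = 20.7483
Stratum 2 (Site B): n = 578; a·d/n = 156·233/578 = 62.8858; b·c/n = 22·167/578 = 6.3564
Stratum 3 (Site C): n = 509; a·d/n = 155·119/509 = 36.2377; b·c/n = 96·139/509 = 26.2161
OR_MH = (32.0713 + 62.8858 + 36.2377) / (20.7483 + 6.3564 + 26.2161) = 131.1948 / 53.3208 = 2.46048

2.46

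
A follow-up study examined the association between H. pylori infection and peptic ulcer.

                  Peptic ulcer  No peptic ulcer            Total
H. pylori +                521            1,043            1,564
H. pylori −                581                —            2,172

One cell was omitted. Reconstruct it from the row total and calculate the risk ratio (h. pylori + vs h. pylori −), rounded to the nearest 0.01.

1.25

The missing cell is in the unexposed row: 2172 − 581 = 1591.
So a = 521, b = 1043, c = 581, d = 1591.
RR = [a/(a+b)] / [c/(c+d)] = (521/1564) / (581/2172) = 0.33312/0.26750 = 1.24533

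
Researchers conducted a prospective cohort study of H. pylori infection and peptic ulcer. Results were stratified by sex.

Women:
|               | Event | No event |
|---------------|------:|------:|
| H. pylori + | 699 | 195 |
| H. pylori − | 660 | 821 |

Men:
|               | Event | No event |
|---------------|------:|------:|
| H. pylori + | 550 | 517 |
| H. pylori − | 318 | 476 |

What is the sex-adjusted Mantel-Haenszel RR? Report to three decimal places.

1.557

RR_MH = Σ(aᵢ·n₀ᵢ/nᵢ) / Σ(cᵢ·n₁ᵢ/nᵢ), with n₁ᵢ = aᵢ+bᵢ (exposed), n₀ᵢ = cᵢ+dᵢ (unexposed), nᵢ = n₁ᵢ+n₀ᵢ.
Stratum 1 (Women): n₁ = 894, n₀ = 1481, n = 2375; a·n₀/n = 699·1481/2375 = 435.8817; c·n₁/n = 660·894/2375 = 248.4379
Stratum 2 (Men): n₁ = 1067, n₀ = 794, n = 1861; a·n₀/n = 550·794/1861 = 234.6588; c·n₁/n = 318·1067/1861 = 182.3246
RR_MH = (435.8817 + 234.6588) / (248.4379 + 182.3246) = 670.5405 / 430.7625 = 1.55664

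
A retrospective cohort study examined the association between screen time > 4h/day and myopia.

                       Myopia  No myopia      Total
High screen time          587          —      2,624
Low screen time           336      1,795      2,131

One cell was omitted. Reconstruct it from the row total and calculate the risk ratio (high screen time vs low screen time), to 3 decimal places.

1.419

The missing cell is in the exposed row: 2624 − 587 = 2037.
So a = 587, b = 2037, c = 336, d = 1795.
RR = [a/(a+b)] / [c/(c+d)] = (587/2624) / (336/2131) = 0.22370/0.15767 = 1.41879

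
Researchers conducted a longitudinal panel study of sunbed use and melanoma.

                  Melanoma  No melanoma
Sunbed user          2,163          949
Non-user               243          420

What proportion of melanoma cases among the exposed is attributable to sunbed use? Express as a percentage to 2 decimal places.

Cells: a = 2163, b = 949, c = 243, d = 420.
Risk in exposed = 2163/3112 = 0.69505; risk in unexposed = 243/663 = 0.36652.
RR = 0.69505/0.36652 = 1.89637
AR% = (RR − 1)/RR × 100 = (1.89637 − 1)/1.89637 × 100 = 47.2678%

47.27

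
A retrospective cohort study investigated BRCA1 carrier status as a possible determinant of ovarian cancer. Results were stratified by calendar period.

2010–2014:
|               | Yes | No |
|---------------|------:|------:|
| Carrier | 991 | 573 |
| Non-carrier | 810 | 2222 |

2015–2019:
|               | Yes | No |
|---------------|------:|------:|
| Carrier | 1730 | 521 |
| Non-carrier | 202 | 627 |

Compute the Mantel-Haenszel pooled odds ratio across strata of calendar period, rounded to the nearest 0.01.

OR_MH = Σ(aᵢdᵢ/nᵢ) / Σ(bᵢcᵢ/nᵢ), where nᵢ is the stratum total.
Stratum 1 (2010–2014): n = 4596; a·d/n = 991·2222/4596 = 479.1127; b·c/n = 573·810/4596 = 100.9856
Stratum 2 (2015–2019): n = 3080; a·d/n = 1730·627/3080 = 352.1786; b·c/n = 521·202/3080 = 34.1695
OR_MH = (479.1127 + 352.1786) / (100.9856 + 34.1695) = 831.2913 / 135.1551 = 6.15065

6.15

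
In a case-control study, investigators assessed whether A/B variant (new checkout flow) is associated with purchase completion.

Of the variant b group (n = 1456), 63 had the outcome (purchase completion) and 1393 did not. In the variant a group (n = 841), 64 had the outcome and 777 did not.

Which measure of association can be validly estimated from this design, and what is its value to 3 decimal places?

From the description: a = 63, b = 1393, c = 64, d = 777.
This is a case-control study: participants were sampled on outcome status, so risks in the source population cannot be estimated directly — relative risk is not valid here. The odds ratio is the appropriate measure.
OR = (a·d)/(b·c) = (63 × 777) / (1393 × 64) = 48951 / 89152 = 0.54907

0.549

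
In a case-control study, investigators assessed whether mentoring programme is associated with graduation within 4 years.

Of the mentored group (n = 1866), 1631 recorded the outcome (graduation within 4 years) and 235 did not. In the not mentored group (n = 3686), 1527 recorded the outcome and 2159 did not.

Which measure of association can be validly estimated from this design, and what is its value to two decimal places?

9.81

From the description: a = 1631, b = 235, c = 1527, d = 2159.
This is a case-control study: participants were sampled on outcome status, so risks in the source population cannot be estimated directly — relative risk is not valid here. The odds ratio is the appropriate measure.
OR = (a·d)/(b·c) = (1631 × 2159) / (235 × 1527) = 3521329 / 358845 = 9.81295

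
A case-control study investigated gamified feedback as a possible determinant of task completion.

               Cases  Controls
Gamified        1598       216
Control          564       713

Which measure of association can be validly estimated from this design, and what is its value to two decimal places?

Cells: a = 1598, b = 216, c = 564, d = 713.
This is a case-control study: participants were sampled on outcome status, so risks in the source population cannot be estimated directly — relative risk is not valid here. The odds ratio is the appropriate measure.
OR = (a·d)/(b·c) = (1598 × 713) / (216 × 564) = 1139374 / 121824 = 9.35262

9.35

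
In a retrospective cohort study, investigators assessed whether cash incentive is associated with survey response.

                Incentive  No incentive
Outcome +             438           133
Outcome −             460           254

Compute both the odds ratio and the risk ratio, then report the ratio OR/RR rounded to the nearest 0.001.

1.281

Reading the table with exposure as columns: a = 438 (Incentive, case), b = 460 (Incentive, non-case), c = 133 (No incentive, case), d = 254.
OR = (438·254)/(460·133) = 111252/61180 = 1.81844
Risk in exposed = 438/898 = 0.48775; risk in unexposed = 133/387 = 0.34367; RR = 1.41924
OR/RR = 1.81844 / 1.41924 = 1.28127
The outcome is not rare, so the OR lies further from 1 than the RR.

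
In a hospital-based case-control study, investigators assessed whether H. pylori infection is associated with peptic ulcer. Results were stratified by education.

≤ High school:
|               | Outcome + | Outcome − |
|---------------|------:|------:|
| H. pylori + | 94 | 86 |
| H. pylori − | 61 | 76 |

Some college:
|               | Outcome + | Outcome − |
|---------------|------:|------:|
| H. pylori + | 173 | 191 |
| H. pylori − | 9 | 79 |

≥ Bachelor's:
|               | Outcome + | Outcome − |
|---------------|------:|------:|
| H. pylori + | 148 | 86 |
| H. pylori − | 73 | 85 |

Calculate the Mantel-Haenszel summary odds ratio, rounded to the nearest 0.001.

OR_MH = Σ(aᵢdᵢ/nᵢ) / Σ(bᵢcᵢ/nᵢ), where nᵢ is the stratum total.
Stratum 1 (≤ High school): n = 317; a·d/n = 94·76/317 = 22.5363; b·c/n = 86·61/317 = 16.5489
Stratum 2 (Some college): n = 452; a·d/n = 173·79/452 = 30.2367; b·c/n = 191·9/452 = 3.8031
Stratum 3 (≥ Bachelor's): n = 392; a·d/n = 148·85/392 = 32.0918; b·c/n = 86·73/392 = 16.0153
OR_MH = (22.5363 + 30.2367 + 32.0918) / (16.5489 + 3.8031 + 16.0153) = 84.8648 / 36.3673 = 2.33355

2.334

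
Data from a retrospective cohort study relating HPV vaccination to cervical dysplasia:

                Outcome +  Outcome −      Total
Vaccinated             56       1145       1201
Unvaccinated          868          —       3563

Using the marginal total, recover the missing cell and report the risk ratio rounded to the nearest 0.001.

0.191

The missing cell is in the unexposed row: 3563 − 868 = 2695.
So a = 56, b = 1145, c = 868, d = 2695.
RR = [a/(a+b)] / [c/(c+d)] = (56/1201) / (868/3563) = 0.04663/0.24361 = 0.19140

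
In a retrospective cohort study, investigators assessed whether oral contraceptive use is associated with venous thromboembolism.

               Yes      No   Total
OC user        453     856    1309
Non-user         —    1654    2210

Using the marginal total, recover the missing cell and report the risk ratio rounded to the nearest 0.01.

The missing cell is in the unexposed row: 2210 − 1654 = 556.
So a = 453, b = 856, c = 556, d = 1654.
RR = [a/(a+b)] / [c/(c+d)] = (453/1309) / (556/2210) = 0.34607/0.25158 = 1.37555

1.38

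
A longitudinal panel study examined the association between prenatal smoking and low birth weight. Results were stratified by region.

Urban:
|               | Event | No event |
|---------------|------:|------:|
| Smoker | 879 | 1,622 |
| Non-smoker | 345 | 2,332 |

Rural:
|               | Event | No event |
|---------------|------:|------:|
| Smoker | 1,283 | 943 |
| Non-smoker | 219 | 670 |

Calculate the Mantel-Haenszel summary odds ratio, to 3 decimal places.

OR_MH = Σ(aᵢdᵢ/nᵢ) / Σ(bᵢcᵢ/nᵢ), where nᵢ is the stratum total.
Stratum 1 (Urban): n = 5178; a·d/n = 879·2332/5178 = 395.8725; b·c/n = 1622·345/5178 = 108.0707
Stratum 2 (Rural): n = 3115; a·d/n = 1283·670/3115 = 275.9583; b·c/n = 943·219/3115 = 66.2976
OR_MH = (395.8725 + 275.9583) / (108.0707 + 66.2976) = 671.8308 / 174.3683 = 3.85294

3.853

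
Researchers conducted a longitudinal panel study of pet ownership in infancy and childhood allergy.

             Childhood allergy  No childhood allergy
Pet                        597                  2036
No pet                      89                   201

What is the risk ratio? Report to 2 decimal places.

Cells: a = 597, b = 2036, c = 89, d = 201.
Risk in exposed = 597/2633 = 0.22674; risk in unexposed = 89/290 = 0.30690.
RR = 0.22674 / 0.30690 = 0.73881
The risk is 26% lower among the exposed than among the unexposed.

0.74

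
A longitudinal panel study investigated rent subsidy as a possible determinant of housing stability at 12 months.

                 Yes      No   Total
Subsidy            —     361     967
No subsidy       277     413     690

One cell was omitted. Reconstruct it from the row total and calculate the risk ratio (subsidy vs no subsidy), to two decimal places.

1.56

The missing cell is in the exposed row: 967 − 361 = 606.
So a = 606, b = 361, c = 277, d = 413.
RR = [a/(a+b)] / [c/(c+d)] = (606/967) / (277/690) = 0.62668/0.40145 = 1.56105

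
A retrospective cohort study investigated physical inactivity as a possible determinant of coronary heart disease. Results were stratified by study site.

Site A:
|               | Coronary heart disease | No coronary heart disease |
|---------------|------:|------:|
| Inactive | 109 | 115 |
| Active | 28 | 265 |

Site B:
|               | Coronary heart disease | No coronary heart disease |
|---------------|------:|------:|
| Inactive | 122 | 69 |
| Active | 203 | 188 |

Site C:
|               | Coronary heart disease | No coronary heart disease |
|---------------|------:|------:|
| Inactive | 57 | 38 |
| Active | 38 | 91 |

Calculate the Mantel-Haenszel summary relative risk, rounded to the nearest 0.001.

1.861

RR_MH = Σ(aᵢ·n₀ᵢ/nᵢ) / Σ(cᵢ·n₁ᵢ/nᵢ), with n₁ᵢ = aᵢ+bᵢ (exposed), n₀ᵢ = cᵢ+dᵢ (unexposed), nᵢ = n₁ᵢ+n₀ᵢ.
Stratum 1 (Site A): n₁ = 224, n₀ = 293, n = 517; a·n₀/n = 109·293/517 = 61.7737; c·n₁/n = 28·224/517 = 12.1315
Stratum 2 (Site B): n₁ = 191, n₀ = 391, n = 582; a·n₀/n = 122·391/582 = 81.9622; c·n₁/n = 203·191/582 = 66.6203
Stratum 3 (Site C): n₁ = 95, n₀ = 129, n = 224; a·n₀/n = 57·129/224 = 32.8259; c·n₁/n = 38·95/224 = 16.1161
RR_MH = (61.7737 + 81.9622 + 32.8259) / (12.1315 + 66.6203 + 16.1161) = 176.5618 / 94.8679 = 1.86113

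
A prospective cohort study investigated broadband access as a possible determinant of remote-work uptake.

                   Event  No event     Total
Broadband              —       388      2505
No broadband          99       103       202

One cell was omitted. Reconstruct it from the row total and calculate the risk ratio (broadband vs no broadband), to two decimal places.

1.72

The missing cell is in the exposed row: 2505 − 388 = 2117.
So a = 2117, b = 388, c = 99, d = 103.
RR = [a/(a+b)] / [c/(c+d)] = (2117/2505) / (99/202) = 0.84511/0.49010 = 1.72437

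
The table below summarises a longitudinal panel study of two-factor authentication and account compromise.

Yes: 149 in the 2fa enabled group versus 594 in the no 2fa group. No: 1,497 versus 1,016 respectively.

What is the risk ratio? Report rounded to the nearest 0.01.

0.25

From the description: a = 149, b = 1497, c = 594, d = 1016.
Risk in exposed = 149/1646 = 0.09052; risk in unexposed = 594/1610 = 0.36894.
RR = 0.09052 / 0.36894 = 0.24536
The risk is 75% lower among the exposed than among the unexposed.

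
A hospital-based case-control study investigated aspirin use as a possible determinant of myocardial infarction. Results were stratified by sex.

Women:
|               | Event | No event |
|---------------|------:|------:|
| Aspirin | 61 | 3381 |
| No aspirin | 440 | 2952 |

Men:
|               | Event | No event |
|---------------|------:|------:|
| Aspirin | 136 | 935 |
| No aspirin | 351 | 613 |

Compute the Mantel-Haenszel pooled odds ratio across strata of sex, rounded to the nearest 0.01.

OR_MH = Σ(aᵢdᵢ/nᵢ) / Σ(bᵢcᵢ/nᵢ), where nᵢ is the stratum total.
Stratum 1 (Women): n = 6834; a·d/n = 61·2952/6834 = 26.3494; b·c/n = 3381·440/6834 = 217.6822
Stratum 2 (Men): n = 2035; a·d/n = 136·613/2035 = 40.9671; b·c/n = 935·351/2035 = 161.2703
OR_MH = (26.3494 + 40.9671) / (217.6822 + 161.2703) = 67.3165 / 378.9524 = 0.17764

0.18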